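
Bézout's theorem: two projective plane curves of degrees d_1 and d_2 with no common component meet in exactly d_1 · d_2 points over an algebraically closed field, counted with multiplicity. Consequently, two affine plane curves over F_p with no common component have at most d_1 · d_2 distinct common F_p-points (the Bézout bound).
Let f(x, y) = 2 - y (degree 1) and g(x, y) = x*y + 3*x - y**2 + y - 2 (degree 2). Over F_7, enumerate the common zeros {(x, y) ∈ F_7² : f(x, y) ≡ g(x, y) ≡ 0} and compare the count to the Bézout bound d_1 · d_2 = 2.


Common zeros: {(5, 2)}; count = 1; Bézout bound = 2.

deg(f) = 1, deg(g) = 2, so Bézout bound = 2.
Scan x ∈ F_7. For each x, list the y ∈ F_7 with f(x, y) ≡ 0 and those with g(x, y) ≡ 0 (mod 7); the common zeros in that column are the intersection.
  x = 0: f ≡ 0 at y ∈ {2}; g ≡ 0 at y ∈ {4}; common: ∅.
  x = 1: f ≡ 0 at y ∈ {2}; g ≡ 0 at y ∈ {4, 5}; common: ∅.
  x = 2: f ≡ 0 at y ∈ {2}; g ≡ 0 at y ∈ {4, 6}; common: ∅.
  x = 3: f ≡ 0 at y ∈ {2}; g ≡ 0 at y ∈ {0, 4}; common: ∅.
  x = 4: f ≡ 0 at y ∈ {2}; g ≡ 0 at y ∈ {1, 4}; common: ∅.
  x = 5: f ≡ 0 at y ∈ {2}; g ≡ 0 at y ∈ {2, 4}; common: {2}.
  x = 6: f ≡ 0 at y ∈ {2}; g ≡ 0 at y ∈ {3, 4}; common: ∅.
Collecting: common zeros = {(5, 2)}, so the count is 1.
Comparison with the Bézout bound: 1 ≤ 2 = deg(f)·deg(g), as expected for curves with no common component (the affine F_7-count falls short of the bound because intersections may lie at infinity, over extension fields, or carry multiplicity).


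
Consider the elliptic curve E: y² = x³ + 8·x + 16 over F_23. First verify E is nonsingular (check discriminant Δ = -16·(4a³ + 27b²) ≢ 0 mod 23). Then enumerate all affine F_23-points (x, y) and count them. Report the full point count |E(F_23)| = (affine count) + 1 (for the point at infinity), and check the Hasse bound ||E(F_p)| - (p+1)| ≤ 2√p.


Affine points = {(0, 4), (0, 19), (1, 5), (1, 18), (6, 2), (6, 21), (7, 1), (7, 22), (9, 9), (9, 14), (11, 3), (11, 20), (12, 0), (16, 10), (16, 13), (18, 9), (18, 14), (19, 9), (19, 14)}; affine count = 19; |E(F_23)| = 20.

Discriminant check: Δ ∝ 4a³ + 27b² = 4·8³ + 27·16² = 4·512 + 27·256 ≡ 13 (mod 23). Nonzero ⇒ E is nonsingular.
For each x ∈ F_23, compute rhs = x³ + 8·x + 16 mod 23, then count y ∈ F_23 with y² ≡ rhs.
  x = 0: rhs = 16, matching y values: 4, 19 (2 points).
  x = 1: rhs = 2, matching y values: 5, 18 (2 points).
  x = 2: rhs = 17, matching y values: none (0 points).
  x = 3: rhs = 21, matching y values: none (0 points).
  x = 4: rhs = 20, matching y values: none (0 points).
  x = 5: rhs = 20, matching y values: none (0 points).
  x = 6: rhs = 4, matching y values: 2, 21 (2 points).
  x = 7: rhs = 1, matching y values: 1, 22 (2 points).
  x = 8: rhs = 17, matching y values: none (0 points).
  x = 9: rhs = 12, matching y values: 9, 14 (2 points).
  x = 10: rhs = 15, matching y values: none (0 points).
  x = 11: rhs = 9, matching y values: 3, 20 (2 points).
  x = 12: rhs = 0, matching y values: 0 (1 points).
  x = 13: rhs = 17, matching y values: none (0 points).
  x = 14: rhs = 20, matching y values: none (0 points).
  x = 15: rhs = 15, matching y values: none (0 points).
  x = 16: rhs = 8, matching y values: 10, 13 (2 points).
  x = 17: rhs = 5, matching y values: none (0 points).
  x = 18: rhs = 12, matching y values: 9, 14 (2 points).
  x = 19: rhs = 12, matching y values: 9, 14 (2 points).
  x = 20: rhs = 11, matching y values: none (0 points).
  x = 21: rhs = 15, matching y values: none (0 points).
  x = 22: rhs = 7, matching y values: none (0 points).
Total affine count: 19.
Full point count |E(F_23)| = 19 + 1 = 20.
Hasse bound: |20 − (23+1)| = |-4| = 4 ≤ 2√23 ≈ 9.5917 ✓.


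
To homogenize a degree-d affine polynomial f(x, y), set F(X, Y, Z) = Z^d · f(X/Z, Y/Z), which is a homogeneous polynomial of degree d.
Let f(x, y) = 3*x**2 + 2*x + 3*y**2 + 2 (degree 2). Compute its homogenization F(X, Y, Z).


F(X, Y, Z) = 3*X**2 + 2*X*Z + 3*Y**2 + 2*Z**2

deg(f) = 2.
Substitute x = X/Z, y = Y/Z into f, then multiply by Z^2.
  monomial 3·x^2·y^0 ↦ 3·X^2·Y^0·Z^0.
  monomial 2·x^1·y^0 ↦ 2·X^1·Y^0·Z^1.
  monomial 3·x^0·y^2 ↦ 3·X^0·Y^2·Z^0.
  monomial 2·x^0·y^0 ↦ 2·X^0·Y^0·Z^2.
Collecting: F(X, Y, Z) = 3*X**2 + 2*X*Z + 3*Y**2 + 2*Z**2.


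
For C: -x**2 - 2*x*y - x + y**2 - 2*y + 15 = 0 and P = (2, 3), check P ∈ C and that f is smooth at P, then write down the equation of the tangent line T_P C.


Tangent line at P: 22 - 11*x = 0.

Step 1: f(2, 3) = 0, so P lies on C.
Step 2: partial derivatives
  f_x(x, y) = -2*x - 2*y - 1, f_y(x, y) = -2*x + 2*y - 2.
  f_x(P) = -11, f_y(P) = 0 (gradient nonzero, so P is smooth).
Step 3: tangent line at P: -11·(x − 2) + 0·(y − 3) = 0.
Expanding: 22 - 11*x = 0.


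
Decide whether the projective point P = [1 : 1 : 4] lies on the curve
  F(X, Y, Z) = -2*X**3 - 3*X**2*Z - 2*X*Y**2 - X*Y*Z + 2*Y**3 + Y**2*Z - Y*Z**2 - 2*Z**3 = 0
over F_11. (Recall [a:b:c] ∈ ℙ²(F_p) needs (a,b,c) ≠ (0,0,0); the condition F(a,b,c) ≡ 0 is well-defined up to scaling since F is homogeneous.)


F(1,1,4) ≡ 7 (mod 11); P is NOT on the curve.

Evaluate F(1, 1, 4) term-by-term (mod 11).
  -2*X**3 ↦ -2·1·1·1 = -2
  -3*X**2*Z ↦ -3·1·1·4 = -12
  -2*X*Y**2 ↦ -2·1·1·1 = -2
  -X*Y*Z ↦ -1·1·1·4 = -4
  2*Y**3 ↦ 2·1·1·1 = 2
  Y**2*Z ↦ 1·1·1·4 = 4
  -Y*Z**2 ↦ -1·1·1·16 = -16
  -2*Z**3 ↦ -2·1·1·64 = -128
Sum: F(1, 1, 4) = (-2) + (-12) + (-2) + (-4) + (2) + (4) + (-16) + (-128) = -158.
Reducing mod 11: -158 ≡ 7 (mod 11).
Since F(a, b, c) ≡ 7 ≠ 0 (mod 11), P does NOT lie on the curve.


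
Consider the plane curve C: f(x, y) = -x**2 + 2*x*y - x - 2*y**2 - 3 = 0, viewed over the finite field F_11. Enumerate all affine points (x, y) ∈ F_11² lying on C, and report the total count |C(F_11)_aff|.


Affine F_11-points: {(0, 2), (0, 9), (3, 1), (3, 2), (4, 5), (4, 10), (5, 0), (5, 5), (6, 8), (6, 9), (9, 1), (9, 8)}; count = 12.

For each of the 121 pairs (x, y) ∈ F_11², evaluate f(x, y) mod 11. Record the zeros.
  x = 0: [0↦8, 1↦6, 2↦0, 3↦1, 4↦9, 5↦2, 6↦2, 7↦9, 8↦1, 9↦0, 10↦6]  zeros at y ∈ {2, 9}
  x = 1: [0↦6, 1↦6, 2↦2, 3↦5, 4↦4, 5↦10, 6↦1, 7↦10, 8↦4, 9↦5, 10↦2]  zeros at y ∈ ∅
  x = 2: [0↦2, 1↦4, 2↦2, 3↦7, 4↦8, 5↦5, 6↦9, 7↦9, 8↦5, 9↦8, 10↦7]  zeros at y ∈ ∅
  x = 3: [0↦7, 1↦0, 2↦0, 3↦7, 4↦10, 5↦9, 6↦4, 7↦6, 8↦4, 9↦9, 10↦10]  zeros at y ∈ {1, 2}
  x = 4: [0↦10, 1↦5, 2↦7, 3↦5, 4↦10, 5↦0, 6↦8, 7↦1, 8↦1, 9↦8, 10↦0]  zeros at y ∈ {5, 10}
  x = 5: [0↦0, 1↦8, 2↦1, 3↦1, 4↦8, 5↦0, 6↦10, 7↦5, 8↦7, 9↦5, 10↦10]  zeros at y ∈ {0, 5}
  x = 6: [0↦10, 1↦9, 2↦4, 3↦6, 4↦4, 5↦9, 6↦10, 7↦7, 8↦0, 9↦0, 10↦7]  zeros at y ∈ {8, 9}
  x = 7: [0↦7, 1↦8, 2↦5, 3↦9, 4↦9, 5↦5, 6↦8, 7↦7, 8↦2, 9↦4, 10↦2]  zeros at y ∈ ∅
  x = 8: [0↦2, 1↦5, 2↦4, 3↦10, 4↦1, 5↦10, 6↦4, 7↦5, 8↦2, 9↦6, 10↦6]  zeros at y ∈ ∅
  x = 9: [0↦6, 1↦0, 2↦1, 3↦9, 4↦2, 5↦2, 6↦9, 7↦1, 8↦0, 9↦6, 10↦8]  zeros at y ∈ {1, 8}
  x = 10: [0↦8, 1↦4, 2↦7, 3↦6, 4↦1, 5↦3, 6↦1, 7↦6, 8↦7, 9↦4, 10↦8]  zeros at y ∈ ∅
Collecting zeros: affine points = {(0, 2), (0, 9), (3, 1), (3, 2), (4, 5), (4, 10), (5, 0), (5, 5), (6, 8), (6, 9), (9, 1), (9, 8)}.
Total count |C(F_11)_aff| = 12.


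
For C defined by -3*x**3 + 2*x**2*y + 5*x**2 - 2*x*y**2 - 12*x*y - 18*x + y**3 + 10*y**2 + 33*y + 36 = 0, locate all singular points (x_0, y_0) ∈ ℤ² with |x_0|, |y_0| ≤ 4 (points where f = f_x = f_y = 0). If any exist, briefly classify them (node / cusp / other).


Singular points: {(0, -3)}; classification: node.

Compute partial derivatives:
  f_x = -9*x**2 + 4*x*y + 10*x - 2*y**2 - 12*y - 18.
  f_y = 2*x**2 - 4*x*y - 12*x + 3*y**2 + 20*y + 33.
Scan x_0 ∈ {−4, ..., 4}. For each x_0, f_y(x_0, y) is a polynomial in y; find its integer roots y ∈ {−4, ..., 4}, then test f_x and f at those candidates.
  x = -4: f_y(-4, y) = 3*y**2 + 36*y + 113; no integer root y with |y| ≤ 4.
  x = -3: f_y(-3, y) = 3*y**2 + 32*y + 87; no integer root y with |y| ≤ 4.
  x = -2: f_y(-2, y) = 3*y**2 + 28*y + 65; no integer root y with |y| ≤ 4.
  x = -1: f_y(-1, y) = 3*y**2 + 24*y + 47; no integer root y with |y| ≤ 4.
  x = 0: f_y(0, y) = 3*y**2 + 20*y + 33; vanishes at y ∈ {-3}. (0, -3): f_x = 0, f = 0 — SINGULAR.
  x = 1: f_y(1, y) = 3*y**2 + 16*y + 23; no integer root y with |y| ≤ 4.
  x = 2: f_y(2, y) = 3*y**2 + 12*y + 17; no integer root y with |y| ≤ 4.
  x = 3: f_y(3, y) = 3*y**2 + 8*y + 15; no integer root y with |y| ≤ 4.
  x = 4: f_y(4, y) = 3*y**2 + 4*y + 17; no integer root y with |y| ≤ 4.
Only singular point on the grid: (0, -3).
Classify: substitute x = 0 + u, y = -3 + v and expand: f = -3*u**3 + 2*u**2*v - u**2 - 2*u*v**2 + v**3 + v**2.
No constant or linear terms (consistent with a singular point). Quadratic part: -u**2 + v**2. Cubic part: -3*u**3 + 2*u**2*v - 2*u*v**2 + v**3.
The quadratic part v**2 - u**2 = (v − u)(v + u) splits into two distinct linear factors, so there are two distinct tangent lines y − -3 = ±(x − 0) — this is a node (ordinary double point).
Classification: node.


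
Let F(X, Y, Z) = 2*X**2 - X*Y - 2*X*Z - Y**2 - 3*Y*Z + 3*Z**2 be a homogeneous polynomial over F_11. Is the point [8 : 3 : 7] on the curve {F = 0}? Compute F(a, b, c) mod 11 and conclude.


F(8,3,7) ≡ 1 (mod 11); P is NOT on the curve.

Evaluate F(8, 3, 7) term-by-term (mod 11).
  2*X**2 ↦ 2·64·1·1 = 128
  -X*Y ↦ -1·8·3·1 = -24
  -2*X*Z ↦ -2·8·1·7 = -112
  -Y**2 ↦ -1·1·9·1 = -9
  -3*Y*Z ↦ -3·1·3·7 = -63
  3*Z**2 ↦ 3·1·1·49 = 147
Sum: F(8, 3, 7) = (128) + (-24) + (-112) + (-9) + (-63) + (147) = 67.
Reducing mod 11: 67 ≡ 1 (mod 11).
Since F(a, b, c) ≡ 1 ≠ 0 (mod 11), P does NOT lie on the curve.


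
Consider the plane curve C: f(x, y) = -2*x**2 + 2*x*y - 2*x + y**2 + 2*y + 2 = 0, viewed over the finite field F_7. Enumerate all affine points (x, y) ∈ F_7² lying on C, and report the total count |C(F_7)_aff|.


Affine F_7-points: {(4, 2)}; count = 1.

For each of the 49 pairs (x, y) ∈ F_7², evaluate f(x, y) mod 7. Record the zeros.
  x = 0: [0↦2, 1↦5, 2↦3, 3↦3, 4↦5, 5↦2, 6↦1]  zeros at y ∈ ∅
  x = 1: [0↦5, 1↦3, 2↦3, 3↦5, 4↦2, 5↦1, 6↦2]  zeros at y ∈ ∅
  x = 2: [0↦4, 1↦4, 2↦6, 3↦3, 4↦2, 5↦3, 6↦6]  zeros at y ∈ ∅
  x = 3: [0↦6, 1↦1, 2↦5, 3↦4, 4↦5, 5↦1, 6↦6]  zeros at y ∈ ∅
  x = 4: [0↦4, 1↦1, 2↦0, 3↦1, 4↦4, 5↦2, 6↦2]  zeros at y ∈ {2}
  x = 5: [0↦5, 1↦4, 2↦5, 3↦1, 4↦6, 5↦6, 6↦1]  zeros at y ∈ ∅
  x = 6: [0↦2, 1↦3, 2↦6, 3↦4, 4↦4, 5↦6, 6↦3]  zeros at y ∈ ∅
Collecting zeros: affine points = {(4, 2)}.
Total count |C(F_7)_aff| = 1.


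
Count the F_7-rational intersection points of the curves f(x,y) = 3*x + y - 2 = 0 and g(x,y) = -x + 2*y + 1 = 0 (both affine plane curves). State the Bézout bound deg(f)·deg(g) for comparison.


Common zeros: ∅; count = 0; Bézout bound = 1.

deg(f) = 1, deg(g) = 1, so Bézout bound = 1.
Scan x ∈ F_7. For each x, list the y ∈ F_7 with f(x, y) ≡ 0 and those with g(x, y) ≡ 0 (mod 7); the common zeros in that column are the intersection.
  x = 0: f ≡ 0 at y ∈ {2}; g ≡ 0 at y ∈ {3}; common: ∅.
  x = 1: f ≡ 0 at y ∈ {6}; g ≡ 0 at y ∈ {0}; common: ∅.
  x = 2: f ≡ 0 at y ∈ {3}; g ≡ 0 at y ∈ {4}; common: ∅.
  x = 3: f ≡ 0 at y ∈ {0}; g ≡ 0 at y ∈ {1}; common: ∅.
  x = 4: f ≡ 0 at y ∈ {4}; g ≡ 0 at y ∈ {5}; common: ∅.
  x = 5: f ≡ 0 at y ∈ {1}; g ≡ 0 at y ∈ {2}; common: ∅.
  x = 6: f ≡ 0 at y ∈ {5}; g ≡ 0 at y ∈ {6}; common: ∅.
Collecting: common zeros = ∅, so the count is 0.
Comparison with the Bézout bound: 0 ≤ 1 = deg(f)·deg(g), as expected for curves with no common component (the affine F_7-count falls short of the bound because intersections may lie at infinity, over extension fields, or carry multiplicity).


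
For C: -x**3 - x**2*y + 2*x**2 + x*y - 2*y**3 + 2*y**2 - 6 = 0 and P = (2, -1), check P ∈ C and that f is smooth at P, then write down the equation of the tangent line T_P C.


Tangent line at P: -x - 12*y - 10 = 0.

Step 1: f(2, -1) = 0, so P lies on C.
Step 2: partial derivatives
  f_x(x, y) = -3*x**2 - 2*x*y + 4*x + y, f_y(x, y) = -x**2 + x - 6*y**2 + 4*y.
  f_x(P) = -1, f_y(P) = -12 (gradient nonzero, so P is smooth).
Step 3: tangent line at P: -1·(x − 2) + -12·(y − -1) = 0.
Expanding: -x - 12*y - 10 = 0.


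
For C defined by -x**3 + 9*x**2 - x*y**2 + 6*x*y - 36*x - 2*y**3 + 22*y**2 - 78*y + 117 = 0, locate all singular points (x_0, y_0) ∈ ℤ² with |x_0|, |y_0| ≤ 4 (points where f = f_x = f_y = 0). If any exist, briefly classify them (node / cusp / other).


Singular points: {(3, 3)}; classification: cusp.

Compute partial derivatives:
  f_x = -3*x**2 + 18*x - y**2 + 6*y - 36.
  f_y = -2*x*y + 6*x - 6*y**2 + 44*y - 78.
Scan x_0 ∈ {−4, ..., 4}. For each x_0, f_y(x_0, y) is a polynomial in y; find its integer roots y ∈ {−4, ..., 4}, then test f_x and f at those candidates.
  x = -4: f_y(-4, y) = -6*y**2 + 52*y - 102; vanishes at y ∈ {3}. (-4, 3): f_x = -147 ≠ 0.
  x = -3: f_y(-3, y) = -6*y**2 + 50*y - 96; vanishes at y ∈ {3}. (-3, 3): f_x = -108 ≠ 0.
  x = -2: f_y(-2, y) = -6*y**2 + 48*y - 90; vanishes at y ∈ {3}. (-2, 3): f_x = -75 ≠ 0.
  x = -1: f_y(-1, y) = -6*y**2 + 46*y - 84; vanishes at y ∈ {3}. (-1, 3): f_x = -48 ≠ 0.
  x = 0: f_y(0, y) = -6*y**2 + 44*y - 78; vanishes at y ∈ {3}. (0, 3): f_x = -27 ≠ 0.
  x = 1: f_y(1, y) = -6*y**2 + 42*y - 72; vanishes at y ∈ {3, 4}. (1, 3): f_x = -12 ≠ 0; (1, 4): f_x = -13 ≠ 0.
  x = 2: f_y(2, y) = -6*y**2 + 40*y - 66; vanishes at y ∈ {3}. (2, 3): f_x = -3 ≠ 0.
  x = 3: f_y(3, y) = -6*y**2 + 38*y - 60; vanishes at y ∈ {3}. (3, 3): f_x = 0, f = 0 — SINGULAR.
  x = 4: f_y(4, y) = -6*y**2 + 36*y - 54; vanishes at y ∈ {3}. (4, 3): f_x = -3 ≠ 0.
Only singular point on the grid: (3, 3).
Classify: substitute x = 3 + u, y = 3 + v and expand: f = -u**3 - u*v**2 - 2*v**3 + v**2.
No constant or linear terms (consistent with a singular point). Quadratic part: v**2. Cubic part: -u**3 - u*v**2 - 2*v**3.
The quadratic part v**2 is a perfect square, so there is a single (double) tangent line v = 0, i.e. y = 3. Restricting the cubic part to that line (v = 0) leaves -u**3 ≠ 0, so f is not divisible by v and the branch is v² ≈ u**3 to lowest order — this is a cusp.
Classification: cusp.


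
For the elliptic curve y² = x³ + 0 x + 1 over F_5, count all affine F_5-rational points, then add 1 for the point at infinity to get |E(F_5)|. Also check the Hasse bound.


Affine points = {(0, 1), (0, 4), (2, 2), (2, 3), (4, 0)}; affine count = 5; |E(F_5)| = 6.

Discriminant check: Δ ∝ 4a³ + 27b² = 4·0³ + 27·1² = 4·0 + 27·1 ≡ 2 (mod 5). Nonzero ⇒ E is nonsingular.
For each x ∈ F_5, compute rhs = x³ + 0·x + 1 mod 5, then count y ∈ F_5 with y² ≡ rhs.
  x = 0: rhs = 1, matching y values: 1, 4 (2 points).
  x = 1: rhs = 2, matching y values: none (0 points).
  x = 2: rhs = 4, matching y values: 2, 3 (2 points).
  x = 3: rhs = 3, matching y values: none (0 points).
  x = 4: rhs = 0, matching y values: 0 (1 points).
Total affine count: 5.
Full point count |E(F_5)| = 5 + 1 = 6.
Hasse bound: |6 − (5+1)| = |0| = 0 ≤ 2√5 ≈ 4.4721 ✓.


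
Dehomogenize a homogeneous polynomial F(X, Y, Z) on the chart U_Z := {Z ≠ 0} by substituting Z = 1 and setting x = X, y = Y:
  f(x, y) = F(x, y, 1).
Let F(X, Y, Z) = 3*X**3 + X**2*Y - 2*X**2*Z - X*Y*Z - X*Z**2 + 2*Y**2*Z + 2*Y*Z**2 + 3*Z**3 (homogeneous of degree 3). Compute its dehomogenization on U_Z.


f(x, y) = 3*x**3 + x**2*y - 2*x**2 - x*y - x + 2*y**2 + 2*y + 3

On U_Z we set Z = 1. Each monomial c·X^i·Y^j·Z^k in F becomes c·x^i·y^j·1^k = c·x^i·y^j.
Substituting Z = 1: F(X, Y, 1) = 3*x**3 + x**2*y - 2*x**2 - x*y - x + 2*y**2 + 2*y + 3.
Note: deg(f) ≤ deg(F) = 3; strict inequality happens when F is divisible by Z (lost terms).


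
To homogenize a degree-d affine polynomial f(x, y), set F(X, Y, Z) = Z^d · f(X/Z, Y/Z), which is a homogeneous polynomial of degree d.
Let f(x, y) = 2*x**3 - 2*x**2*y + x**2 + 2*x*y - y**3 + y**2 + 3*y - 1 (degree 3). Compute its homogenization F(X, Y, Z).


F(X, Y, Z) = 2*X**3 - 2*X**2*Y + X**2*Z + 2*X*Y*Z - Y**3 + Y**2*Z + 3*Y*Z**2 - Z**3

deg(f) = 3.
Substitute x = X/Z, y = Y/Z into f, then multiply by Z^3.
  monomial 2·x^3·y^0 ↦ 2·X^3·Y^0·Z^0.
  monomial -2·x^2·y^1 ↦ -2·X^2·Y^1·Z^0.
  monomial 1·x^2·y^0 ↦ 1·X^2·Y^0·Z^1.
  monomial 2·x^1·y^1 ↦ 2·X^1·Y^1·Z^1.
  monomial -1·x^0·y^3 ↦ -1·X^0·Y^3·Z^0.
  monomial 1·x^0·y^2 ↦ 1·X^0·Y^2·Z^1.
  monomial 3·x^0·y^1 ↦ 3·X^0·Y^1·Z^2.
  monomial -1·x^0·y^0 ↦ -1·X^0·Y^0·Z^3.
Collecting: F(X, Y, Z) = 2*X**3 - 2*X**2*Y + X**2*Z + 2*X*Y*Z - Y**3 + Y**2*Z + 3*Y*Z**2 - Z**3.


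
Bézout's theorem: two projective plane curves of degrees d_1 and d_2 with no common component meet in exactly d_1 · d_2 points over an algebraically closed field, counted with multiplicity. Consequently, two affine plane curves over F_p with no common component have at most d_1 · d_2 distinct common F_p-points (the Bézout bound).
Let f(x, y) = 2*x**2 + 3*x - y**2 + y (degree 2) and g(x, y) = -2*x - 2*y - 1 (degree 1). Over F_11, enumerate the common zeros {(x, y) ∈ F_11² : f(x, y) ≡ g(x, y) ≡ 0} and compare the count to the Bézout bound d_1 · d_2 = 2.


Common zeros: {(4, 1), (6, 10)}; count = 2; Bézout bound = 2.

deg(f) = 2, deg(g) = 1, so Bézout bound = 2.
Scan x ∈ F_11. For each x, list the y ∈ F_11 with f(x, y) ≡ 0 and those with g(x, y) ≡ 0 (mod 11); the common zeros in that column are the intersection.
  x = 0: f ≡ 0 at y ∈ {0, 1}; g ≡ 0 at y ∈ {5}; common: ∅.
  x = 1: f ≡ 0 at y ∈ ∅; g ≡ 0 at y ∈ {4}; common: ∅.
  x = 2: f ≡ 0 at y ∈ ∅; g ≡ 0 at y ∈ {3}; common: ∅.
  x = 3: f ≡ 0 at y ∈ ∅; g ≡ 0 at y ∈ {2}; common: ∅.
  x = 4: f ≡ 0 at y ∈ {0, 1}; g ≡ 0 at y ∈ {1}; common: {1}.
  x = 5: f ≡ 0 at y ∈ ∅; g ≡ 0 at y ∈ {0}; common: ∅.
  x = 6: f ≡ 0 at y ∈ {2, 10}; g ≡ 0 at y ∈ {10}; common: {10}.
  x = 7: f ≡ 0 at y ∈ {5, 7}; g ≡ 0 at y ∈ {9}; common: ∅.
  x = 8: f ≡ 0 at y ∈ {5, 7}; g ≡ 0 at y ∈ {8}; common: ∅.
  x = 9: f ≡ 0 at y ∈ {2, 10}; g ≡ 0 at y ∈ {7}; common: ∅.
  x = 10: f ≡ 0 at y ∈ ∅; g ≡ 0 at y ∈ {6}; common: ∅.
Collecting: common zeros = {(4, 1), (6, 10)}, so the count is 2.
Comparison with the Bézout bound: 2 ≤ 2 = deg(f)·deg(g), as expected for curves with no common component (the bound is attained).


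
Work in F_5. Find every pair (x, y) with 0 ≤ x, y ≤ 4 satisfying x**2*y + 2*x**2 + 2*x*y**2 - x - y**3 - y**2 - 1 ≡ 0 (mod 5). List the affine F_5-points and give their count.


Affine F_5-points: {(1, 0), (1, 3), (2, 0), (2, 4)}; count = 4.

For each of the 25 pairs (x, y) ∈ F_5², evaluate f(x, y) mod 5. Record the zeros.
  x = 0: [0↦4, 1↦2, 2↦2, 3↦3, 4↦4]  zeros at y ∈ ∅
  x = 1: [0↦0, 1↦1, 2↦3, 3↦0, 4↦1]  zeros at y ∈ {0, 3}
  x = 2: [0↦0, 1↦1, 2↦2, 3↦2, 4↦0]  zeros at y ∈ {0, 4}
  x = 3: [0↦4, 1↦2, 2↦4, 3↦4, 4↦1]  zeros at y ∈ ∅
  x = 4: [0↦2, 1↦4, 2↦4, 3↦1, 4↦4]  zeros at y ∈ ∅
Collecting zeros: affine points = {(1, 0), (1, 3), (2, 0), (2, 4)}.
Total count |C(F_5)_aff| = 4.


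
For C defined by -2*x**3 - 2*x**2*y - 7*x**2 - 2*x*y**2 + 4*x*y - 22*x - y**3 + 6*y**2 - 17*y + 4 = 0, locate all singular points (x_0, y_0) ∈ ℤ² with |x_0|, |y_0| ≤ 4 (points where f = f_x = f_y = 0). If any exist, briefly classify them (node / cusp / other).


Singular points: {(-2, 3)}; classification: node.

Compute partial derivatives:
  f_x = -6*x**2 - 4*x*y - 14*x - 2*y**2 + 4*y - 22.
  f_y = -2*x**2 - 4*x*y + 4*x - 3*y**2 + 12*y - 17.
Scan x_0 ∈ {−4, ..., 4}. For each x_0, f_y(x_0, y) is a polynomial in y; find its integer roots y ∈ {−4, ..., 4}, then test f_x and f at those candidates.
  x = -4: f_y(-4, y) = -3*y**2 + 28*y - 65; no integer root y with |y| ≤ 4.
  x = -3: f_y(-3, y) = -3*y**2 + 24*y - 47; no integer root y with |y| ≤ 4.
  x = -2: f_y(-2, y) = -3*y**2 + 20*y - 33; vanishes at y ∈ {3}. (-2, 3): f_x = 0, f = 0 — SINGULAR.
  x = -1: f_y(-1, y) = -3*y**2 + 16*y - 23; no integer root y with |y| ≤ 4.
  x = 0: f_y(0, y) = -3*y**2 + 12*y - 17; no integer root y with |y| ≤ 4.
  x = 1: f_y(1, y) = -3*y**2 + 8*y - 15; no integer root y with |y| ≤ 4.
  x = 2: f_y(2, y) = -3*y**2 + 4*y - 17; no integer root y with |y| ≤ 4.
  x = 3: f_y(3, y) = -3*y**2 - 23; no integer root y with |y| ≤ 4.
  x = 4: f_y(4, y) = -3*y**2 - 4*y - 33; no integer root y with |y| ≤ 4.
Only singular point on the grid: (-2, 3).
Classify: substitute x = -2 + u, y = 3 + v and expand: f = -2*u**3 - 2*u**2*v - u**2 - 2*u*v**2 - v**3 + v**2.
No constant or linear terms (consistent with a singular point). Quadratic part: -u**2 + v**2. Cubic part: -2*u**3 - 2*u**2*v - 2*u*v**2 - v**3.
The quadratic part v**2 - u**2 = (v − u)(v + u) splits into two distinct linear factors, so there are two distinct tangent lines y − 3 = ±(x − -2) — this is a node (ordinary double point).
Classification: node.


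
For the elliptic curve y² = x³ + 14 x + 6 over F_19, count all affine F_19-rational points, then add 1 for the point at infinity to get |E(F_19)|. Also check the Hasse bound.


Affine points = {(0, 5), (0, 14), (2, 2), (2, 17), (5, 7), (5, 12), (9, 5), (9, 14), (10, 5), (10, 14), (11, 3), (11, 16), (14, 1), (14, 18), (15, 0)}; affine count = 15; |E(F_19)| = 16.

Discriminant check: Δ ∝ 4a³ + 27b² = 4·14³ + 27·6² = 4·2744 + 27·36 ≡ 16 (mod 19). Nonzero ⇒ E is nonsingular.
For each x ∈ F_19, compute rhs = x³ + 14·x + 6 mod 19, then count y ∈ F_19 with y² ≡ rhs.
  x = 0: rhs = 6, matching y values: 5, 14 (2 points).
  x = 1: rhs = 2, matching y values: none (0 points).
  x = 2: rhs = 4, matching y values: 2, 17 (2 points).
  x = 3: rhs = 18, matching y values: none (0 points).
  x = 4: rhs = 12, matching y values: none (0 points).
  x = 5: rhs = 11, matching y values: 7, 12 (2 points).
  x = 6: rhs = 2, matching y values: none (0 points).
  x = 7: rhs = 10, matching y values: none (0 points).
  x = 8: rhs = 3, matching y values: none (0 points).
  x = 9: rhs = 6, matching y values: 5, 14 (2 points).
  x = 10: rhs = 6, matching y values: 5, 14 (2 points).
  x = 11: rhs = 9, matching y values: 3, 16 (2 points).
  x = 12: rhs = 2, matching y values: none (0 points).
  x = 13: rhs = 10, matching y values: none (0 points).
  x = 14: rhs = 1, matching y values: 1, 18 (2 points).
  x = 15: rhs = 0, matching y values: 0 (1 points).
  x = 16: rhs = 13, matching y values: none (0 points).
  x = 17: rhs = 8, matching y values: none (0 points).
  x = 18: rhs = 10, matching y values: none (0 points).
Total affine count: 15.
Full point count |E(F_19)| = 15 + 1 = 16.
Hasse bound: |16 − (19+1)| = |-4| = 4 ≤ 2√19 ≈ 8.7178 ✓.


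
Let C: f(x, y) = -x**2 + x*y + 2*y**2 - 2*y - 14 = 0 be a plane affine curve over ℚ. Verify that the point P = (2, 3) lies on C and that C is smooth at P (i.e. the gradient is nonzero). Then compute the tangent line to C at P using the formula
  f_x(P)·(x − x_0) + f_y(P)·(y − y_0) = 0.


Tangent line at P: -x + 12*y - 34 = 0.

Step 1: f(2, 3) = 0, so P lies on C.
Step 2: partial derivatives
  f_x(x, y) = -2*x + y, f_y(x, y) = x + 4*y - 2.
  f_x(P) = -1, f_y(P) = 12 (gradient nonzero, so P is smooth).
Step 3: tangent line at P: -1·(x − 2) + 12·(y − 3) = 0.
Expanding: -x + 12*y - 34 = 0.


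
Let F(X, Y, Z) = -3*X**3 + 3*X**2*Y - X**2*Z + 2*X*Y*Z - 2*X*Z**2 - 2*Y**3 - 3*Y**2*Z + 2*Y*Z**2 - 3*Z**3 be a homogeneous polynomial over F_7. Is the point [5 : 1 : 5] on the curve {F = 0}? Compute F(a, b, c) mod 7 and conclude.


F(5,1,5) ≡ 6 (mod 7); P is NOT on the curve.

Evaluate F(5, 1, 5) term-by-term (mod 7).
  -3*X**3 ↦ -3·125·1·1 = -375
  3*X**2*Y ↦ 3·25·1·1 = 75
  -X**2*Z ↦ -1·25·1·5 = -125
  2*X*Y*Z ↦ 2·5·1·5 = 50
  -2*X*Z**2 ↦ -2·5·1·25 = -250
  -2*Y**3 ↦ -2·1·1·1 = -2
  -3*Y**2*Z ↦ -3·1·1·5 = -15
  2*Y*Z**2 ↦ 2·1·1·25 = 50
  -3*Z**3 ↦ -3·1·1·125 = -375
Sum: F(5, 1, 5) = (-375) + (75) + (-125) + (50) + (-250) + (-2) + (-15) + (50) + (-375) = -967.
Reducing mod 7: -967 ≡ 6 (mod 7).
Since F(a, b, c) ≡ 6 ≠ 0 (mod 7), P does NOT lie on the curve.


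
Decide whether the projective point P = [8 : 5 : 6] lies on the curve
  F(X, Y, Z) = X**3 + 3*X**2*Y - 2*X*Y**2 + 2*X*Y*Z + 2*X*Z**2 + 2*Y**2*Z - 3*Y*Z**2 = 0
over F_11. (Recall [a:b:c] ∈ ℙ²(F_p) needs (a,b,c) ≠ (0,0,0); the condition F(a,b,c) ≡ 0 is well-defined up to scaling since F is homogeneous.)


F(8,5,6) ≡ 7 (mod 11); P is NOT on the curve.

Evaluate F(8, 5, 6) term-by-term (mod 11).
  X**3 ↦ 1·512·1·1 = 512
  3*X**2*Y ↦ 3·64·5·1 = 960
  -2*X*Y**2 ↦ -2·8·25·1 = -400
  2*X*Y*Z ↦ 2·8·5·6 = 480
  2*X*Z**2 ↦ 2·8·1·36 = 576
  2*Y**2*Z ↦ 2·1·25·6 = 300
  -3*Y*Z**2 ↦ -3·1·5·36 = -540
Sum: F(8, 5, 6) = (512) + (960) + (-400) + (480) + (576) + (300) + (-540) = 1888.
Reducing mod 11: 1888 ≡ 7 (mod 11).
Since F(a, b, c) ≡ 7 ≠ 0 (mod 11), P does NOT lie on the curve.


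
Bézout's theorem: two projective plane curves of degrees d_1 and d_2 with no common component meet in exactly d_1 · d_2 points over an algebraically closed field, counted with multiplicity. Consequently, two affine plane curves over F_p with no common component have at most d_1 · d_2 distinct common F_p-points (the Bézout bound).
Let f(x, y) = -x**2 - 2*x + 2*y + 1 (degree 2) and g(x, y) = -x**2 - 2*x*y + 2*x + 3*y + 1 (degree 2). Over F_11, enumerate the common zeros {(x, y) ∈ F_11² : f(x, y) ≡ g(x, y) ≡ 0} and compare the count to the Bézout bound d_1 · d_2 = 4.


Common zeros: ∅; count = 0; Bézout bound = 4.

deg(f) = 2, deg(g) = 2, so Bézout bound = 4.
Scan x ∈ F_11. For each x, list the y ∈ F_11 with f(x, y) ≡ 0 and those with g(x, y) ≡ 0 (mod 11); the common zeros in that column are the intersection.
  x = 0: f ≡ 0 at y ∈ {5}; g ≡ 0 at y ∈ {7}; common: ∅.
  x = 1: f ≡ 0 at y ∈ {1}; g ≡ 0 at y ∈ {9}; common: ∅.
  x = 2: f ≡ 0 at y ∈ {9}; g ≡ 0 at y ∈ {1}; common: ∅.
  x = 3: f ≡ 0 at y ∈ {7}; g ≡ 0 at y ∈ {3}; common: ∅.
  x = 4: f ≡ 0 at y ∈ {6}; g ≡ 0 at y ∈ {3}; common: ∅.
  x = 5: f ≡ 0 at y ∈ {6}; g ≡ 0 at y ∈ {9}; common: ∅.
  x = 6: f ≡ 0 at y ∈ {7}; g ≡ 0 at y ∈ {6}; common: ∅.
  x = 7: f ≡ 0 at y ∈ {9}; g ≡ 0 at y ∈ ∅; common: ∅.
  x = 8: f ≡ 0 at y ∈ {1}; g ≡ 0 at y ∈ {4}; common: ∅.
  x = 9: f ≡ 0 at y ∈ {5}; g ≡ 0 at y ∈ {1}; common: ∅.
  x = 10: f ≡ 0 at y ∈ {10}; g ≡ 0 at y ∈ {7}; common: ∅.
Collecting: common zeros = ∅, so the count is 0.
Comparison with the Bézout bound: 0 ≤ 4 = deg(f)·deg(g), as expected for curves with no common component (the affine F_11-count falls short of the bound because intersections may lie at infinity, over extension fields, or carry multiplicity).


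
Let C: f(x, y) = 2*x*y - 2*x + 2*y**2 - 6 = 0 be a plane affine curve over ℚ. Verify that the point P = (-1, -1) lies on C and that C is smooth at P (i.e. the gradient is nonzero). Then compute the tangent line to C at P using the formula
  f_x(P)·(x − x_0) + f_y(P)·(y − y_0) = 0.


Tangent line at P: -4*x - 6*y - 10 = 0.

Step 1: f(-1, -1) = 0, so P lies on C.
Step 2: partial derivatives
  f_x(x, y) = 2*y - 2, f_y(x, y) = 2*x + 4*y.
  f_x(P) = -4, f_y(P) = -6 (gradient nonzero, so P is smooth).
Step 3: tangent line at P: -4·(x − -1) + -6·(y − -1) = 0.
Expanding: -4*x - 6*y - 10 = 0.


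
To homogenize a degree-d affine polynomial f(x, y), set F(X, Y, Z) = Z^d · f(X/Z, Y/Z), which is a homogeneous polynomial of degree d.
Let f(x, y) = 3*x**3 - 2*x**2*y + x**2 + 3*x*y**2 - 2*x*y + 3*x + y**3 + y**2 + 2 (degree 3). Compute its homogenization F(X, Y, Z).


F(X, Y, Z) = 3*X**3 - 2*X**2*Y + X**2*Z + 3*X*Y**2 - 2*X*Y*Z + 3*X*Z**2 + Y**3 + Y**2*Z + 2*Z**3

deg(f) = 3.
Substitute x = X/Z, y = Y/Z into f, then multiply by Z^3.
  monomial 3·x^3·y^0 ↦ 3·X^3·Y^0·Z^0.
  monomial -2·x^2·y^1 ↦ -2·X^2·Y^1·Z^0.
  monomial 1·x^2·y^0 ↦ 1·X^2·Y^0·Z^1.
  monomial 3·x^1·y^2 ↦ 3·X^1·Y^2·Z^0.
  monomial -2·x^1·y^1 ↦ -2·X^1·Y^1·Z^1.
  monomial 3·x^1·y^0 ↦ 3·X^1·Y^0·Z^2.
  monomial 1·x^0·y^3 ↦ 1·X^0·Y^3·Z^0.
  monomial 1·x^0·y^2 ↦ 1·X^0·Y^2·Z^1.
  monomial 2·x^0·y^0 ↦ 2·X^0·Y^0·Z^3.
Collecting: F(X, Y, Z) = 3*X**3 - 2*X**2*Y + X**2*Z + 3*X*Y**2 - 2*X*Y*Z + 3*X*Z**2 + Y**3 + Y**2*Z + 2*Z**3.


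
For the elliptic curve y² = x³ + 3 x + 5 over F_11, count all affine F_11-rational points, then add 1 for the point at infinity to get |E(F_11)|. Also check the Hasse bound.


Affine points = {(0, 4), (0, 7), (1, 3), (1, 8), (4, 2), (4, 9), (10, 1), (10, 10)}; affine count = 8; |E(F_11)| = 9.

Discriminant check: Δ ∝ 4a³ + 27b² = 4·3³ + 27·5² = 4·27 + 27·25 ≡ 2 (mod 11). Nonzero ⇒ E is nonsingular.
For each x ∈ F_11, compute rhs = x³ + 3·x + 5 mod 11, then count y ∈ F_11 with y² ≡ rhs.
  x = 0: rhs = 5, matching y values: 4, 7 (2 points).
  x = 1: rhs = 9, matching y values: 3, 8 (2 points).
  x = 2: rhs = 8, matching y values: none (0 points).
  x = 3: rhs = 8, matching y values: none (0 points).
  x = 4: rhs = 4, matching y values: 2, 9 (2 points).
  x = 5: rhs = 2, matching y values: none (0 points).
  x = 6: rhs = 8, matching y values: none (0 points).
  x = 7: rhs = 6, matching y values: none (0 points).
  x = 8: rhs = 2, matching y values: none (0 points).
  x = 9: rhs = 2, matching y values: none (0 points).
  x = 10: rhs = 1, matching y values: 1, 10 (2 points).
Total affine count: 8.
Full point count |E(F_11)| = 8 + 1 = 9.
Hasse bound: |9 − (11+1)| = |-3| = 3 ≤ 2√11 ≈ 6.6332 ✓.


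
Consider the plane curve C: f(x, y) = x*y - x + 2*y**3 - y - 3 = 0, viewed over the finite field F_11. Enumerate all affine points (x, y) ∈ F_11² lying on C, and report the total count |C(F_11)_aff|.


Affine F_11-points: {(0, 2), (0, 4), (0, 5), (1, 7), (3, 8), (8, 0), (9, 3), (9, 9), (9, 10), (10, 6)}; count = 10.

For each of the 121 pairs (x, y) ∈ F_11², evaluate f(x, y) mod 11. Record the zeros.
  x = 0: [0↦8, 1↦9, 2↦0, 3↦4, 4↦0, 5↦0, 6↦5, 7↦5, 8↦1, 9↦5, 10↦7]  zeros at y ∈ {2, 4, 5}
  x = 1: [0↦7, 1↦9, 2↦1, 3↦6, 4↦3, 5↦4, 6↦10, 7↦0, 8↦8, 9↦2, 10↦5]  zeros at y ∈ {7}
  x = 2: [0↦6, 1↦9, 2↦2, 3↦8, 4↦6, 5↦8, 6↦4, 7↦6, 8↦4, 9↦10, 10↦3]  zeros at y ∈ ∅
  x = 3: [0↦5, 1↦9, 2↦3, 3↦10, 4↦9, 5↦1, 6↦9, 7↦1, 8↦0, 9↦7, 10↦1]  zeros at y ∈ {8}
  x = 4: [0↦4, 1↦9, 2↦4, 3↦1, 4↦1, 5↦5, 6↦3, 7↦7, 8↦7, 9↦4, 10↦10]  zeros at y ∈ ∅
  x = 5: [0↦3, 1↦9, 2↦5, 3↦3, 4↦4, 5↦9, 6↦8, 7↦2, 8↦3, 9↦1, 10↦8]  zeros at y ∈ ∅
  x = 6: [0↦2, 1↦9, 2↦6, 3↦5, 4↦7, 5↦2, 6↦2, 7↦8, 8↦10, 9↦9, 10↦6]  zeros at y ∈ ∅
  x = 7: [0↦1, 1↦9, 2↦7, 3↦7, 4↦10, 5↦6, 6↦7, 7↦3, 8↦6, 9↦6, 10↦4]  zeros at y ∈ ∅
  x = 8: [0↦0, 1↦9, 2↦8, 3↦9, 4↦2, 5↦10, 6↦1, 7↦9, 8↦2, 9↦3, 10↦2]  zeros at y ∈ {0}
  x = 9: [0↦10, 1↦9, 2↦9, 3↦0, 4↦5, 5↦3, 6↦6, 7↦4, 8↦9, 9↦0, 10↦0]  zeros at y ∈ {3, 9, 10}
  x = 10: [0↦9, 1↦9, 2↦10, 3↦2, 4↦8, 5↦7, 6↦0, 7↦10, 8↦5, 9↦8, 10↦9]  zeros at y ∈ {6}
Collecting zeros: affine points = {(0, 2), (0, 4), (0, 5), (1, 7), (3, 8), (8, 0), (9, 3), (9, 9), (9, 10), (10, 6)}.
Total count |C(F_11)_aff| = 10.


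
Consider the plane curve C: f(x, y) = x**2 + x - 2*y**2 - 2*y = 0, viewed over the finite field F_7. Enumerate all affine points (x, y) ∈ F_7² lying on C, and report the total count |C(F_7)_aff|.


Affine F_7-points: {(0, 0), (0, 6), (3, 2), (3, 4), (6, 0), (6, 6)}; count = 6.

For each of the 49 pairs (x, y) ∈ F_7², evaluate f(x, y) mod 7. Record the zeros.
  x = 0: [0↦0, 1↦3, 2↦2, 3↦4, 4↦2, 5↦3, 6↦0]  zeros at y ∈ {0, 6}
  x = 1: [0↦2, 1↦5, 2↦4, 3↦6, 4↦4, 5↦5, 6↦2]  zeros at y ∈ ∅
  x = 2: [0↦6, 1↦2, 2↦1, 3↦3, 4↦1, 5↦2, 6↦6]  zeros at y ∈ ∅
  x = 3: [0↦5, 1↦1, 2↦0, 3↦2, 4↦0, 5↦1, 6↦5]  zeros at y ∈ {2, 4}
  x = 4: [0↦6, 1↦2, 2↦1, 3↦3, 4↦1, 5↦2, 6↦6]  zeros at y ∈ ∅
  x = 5: [0↦2, 1↦5, 2↦4, 3↦6, 4↦4, 5↦5, 6↦2]  zeros at y ∈ ∅
  x = 6: [0↦0, 1↦3, 2↦2, 3↦4, 4↦2, 5↦3, 6↦0]  zeros at y ∈ {0, 6}
Collecting zeros: affine points = {(0, 0), (0, 6), (3, 2), (3, 4), (6, 0), (6, 6)}.
Total count |C(F_7)_aff| = 6.


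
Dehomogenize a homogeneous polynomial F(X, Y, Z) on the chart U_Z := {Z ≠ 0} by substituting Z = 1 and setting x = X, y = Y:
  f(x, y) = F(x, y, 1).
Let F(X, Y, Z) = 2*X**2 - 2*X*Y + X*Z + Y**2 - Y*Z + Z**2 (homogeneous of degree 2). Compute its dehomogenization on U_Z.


f(x, y) = 2*x**2 - 2*x*y + x + y**2 - y + 1

On U_Z we set Z = 1. Each monomial c·X^i·Y^j·Z^k in F becomes c·x^i·y^j·1^k = c·x^i·y^j.
Substituting Z = 1: F(X, Y, 1) = 2*x**2 - 2*x*y + x + y**2 - y + 1.
Note: deg(f) ≤ deg(F) = 2; strict inequality happens when F is divisible by Z (lost terms).


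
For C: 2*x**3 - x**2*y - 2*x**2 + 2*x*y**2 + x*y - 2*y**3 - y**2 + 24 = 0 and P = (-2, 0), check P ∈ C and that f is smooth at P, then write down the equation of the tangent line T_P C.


Tangent line at P: 32*x - 6*y + 64 = 0.

Step 1: f(-2, 0) = 0, so P lies on C.
Step 2: partial derivatives
  f_x(x, y) = 6*x**2 - 2*x*y - 4*x + 2*y**2 + y, f_y(x, y) = -x**2 + 4*x*y + x - 6*y**2 - 2*y.
  f_x(P) = 32, f_y(P) = -6 (gradient nonzero, so P is smooth).
Step 3: tangent line at P: 32·(x − -2) + -6·(y − 0) = 0.
Expanding: 32*x - 6*y + 64 = 0.


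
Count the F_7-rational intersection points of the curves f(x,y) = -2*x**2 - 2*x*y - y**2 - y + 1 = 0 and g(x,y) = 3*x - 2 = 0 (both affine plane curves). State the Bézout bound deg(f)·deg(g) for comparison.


Common zeros: {(3, 2), (3, 5)}; count = 2; Bézout bound = 2.

deg(f) = 2, deg(g) = 1, so Bézout bound = 2.
Scan x ∈ F_7. For each x, list the y ∈ F_7 with f(x, y) ≡ 0 and those with g(x, y) ≡ 0 (mod 7); the common zeros in that column are the intersection.
  x = 0: f ≡ 0 at y ∈ ∅; g ≡ 0 at y ∈ ∅; common: ∅.
  x = 1: f ≡ 0 at y ∈ ∅; g ≡ 0 at y ∈ ∅; common: ∅.
  x = 2: f ≡ 0 at y ∈ {0, 2}; g ≡ 0 at y ∈ ∅; common: ∅.
  x = 3: f ≡ 0 at y ∈ {2, 5}; g ≡ 0 at y ∈ {0, 1, 2, 3, 4, 5, 6}; common: {2, 5}.
  x = 4: f ≡ 0 at y ∈ ∅; g ≡ 0 at y ∈ ∅; common: ∅.
  x = 5: f ≡ 0 at y ∈ {0, 3}; g ≡ 0 at y ∈ ∅; common: ∅.
  x = 6: f ≡ 0 at y ∈ {3, 5}; g ≡ 0 at y ∈ ∅; common: ∅.
Collecting: common zeros = {(3, 2), (3, 5)}, so the count is 2.
Comparison with the Bézout bound: 2 ≤ 2 = deg(f)·deg(g), as expected for curves with no common component (the bound is attained).


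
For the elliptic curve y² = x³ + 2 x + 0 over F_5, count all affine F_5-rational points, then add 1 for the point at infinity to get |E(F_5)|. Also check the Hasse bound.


Affine points = {(0, 0)}; affine count = 1; |E(F_5)| = 2.

Discriminant check: Δ ∝ 4a³ + 27b² = 4·2³ + 27·0² = 4·8 + 27·0 ≡ 2 (mod 5). Nonzero ⇒ E is nonsingular.
For each x ∈ F_5, compute rhs = x³ + 2·x + 0 mod 5, then count y ∈ F_5 with y² ≡ rhs.
  x = 0: rhs = 0, matching y values: 0 (1 points).
  x = 1: rhs = 3, matching y values: none (0 points).
  x = 2: rhs = 2, matching y values: none (0 points).
  x = 3: rhs = 3, matching y values: none (0 points).
  x = 4: rhs = 2, matching y values: none (0 points).
Total affine count: 1.
Full point count |E(F_5)| = 1 + 1 = 2.
Hasse bound: |2 − (5+1)| = |-4| = 4 ≤ 2√5 ≈ 4.4721 ✓.


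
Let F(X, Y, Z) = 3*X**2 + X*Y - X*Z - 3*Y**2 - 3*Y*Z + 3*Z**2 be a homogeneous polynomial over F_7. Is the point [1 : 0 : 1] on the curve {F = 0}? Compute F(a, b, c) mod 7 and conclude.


F(1,0,1) ≡ 5 (mod 7); P is NOT on the curve.

Evaluate F(1, 0, 1) term-by-term (mod 7).
  3*X**2 ↦ 3·1·1·1 = 3
  X*Y ↦ 1·1·0·1 = 0
  -X*Z ↦ -1·1·1·1 = -1
  -3*Y**2 ↦ -3·1·0·1 = 0
  -3*Y*Z ↦ -3·1·0·1 = 0
  3*Z**2 ↦ 3·1·1·1 = 3
Sum: F(1, 0, 1) = (3) + (0) + (-1) + (0) + (0) + (3) = 5.
Reducing mod 7: 5 ≡ 5 (mod 7).
Since F(a, b, c) ≡ 5 ≠ 0 (mod 7), P does NOT lie on the curve.


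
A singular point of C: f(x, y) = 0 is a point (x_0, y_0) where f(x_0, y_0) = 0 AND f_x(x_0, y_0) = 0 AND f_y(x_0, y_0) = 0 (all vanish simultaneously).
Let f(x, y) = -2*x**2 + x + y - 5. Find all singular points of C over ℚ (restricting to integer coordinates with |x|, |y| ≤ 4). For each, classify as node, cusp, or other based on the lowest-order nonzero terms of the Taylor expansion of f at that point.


No singular points in the scanned grid; C is smooth there.

Compute partial derivatives:
  f_x = 1 - 4*x.
  f_y = 1.
f_y = 1 is a nonzero constant, so f_y never vanishes: no point (x, y) can satisfy f = f_x = f_y = 0. In particular no (x, y) ∈ {−4, ..., 4}² is singular; the curve is smooth.


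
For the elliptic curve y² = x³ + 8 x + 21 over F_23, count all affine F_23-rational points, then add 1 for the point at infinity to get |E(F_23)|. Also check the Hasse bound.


Affine points = {(3, 7), (3, 16), (4, 5), (4, 18), (5, 5), (5, 18), (6, 3), (6, 20), (7, 11), (7, 12), (14, 5), (14, 18), (16, 6), (16, 17), (20, 4), (20, 19), (22, 9), (22, 14)}; affine count = 18; |E(F_23)| = 19.

Discriminant check: Δ ∝ 4a³ + 27b² = 4·8³ + 27·21² = 4·512 + 27·441 ≡ 17 (mod 23). Nonzero ⇒ E is nonsingular.
For each x ∈ F_23, compute rhs = x³ + 8·x + 21 mod 23, then count y ∈ F_23 with y² ≡ rhs.
  x = 0: rhs = 21, matching y values: none (0 points).
  x = 1: rhs = 7, matching y values: none (0 points).
  x = 2: rhs = 22, matching y values: none (0 points).
  x = 3: rhs = 3, matching y values: 7, 16 (2 points).
  x = 4: rhs = 2, matching y values: 5, 18 (2 points).
  x = 5: rhs = 2, matching y values: 5, 18 (2 points).
  x = 6: rhs = 9, matching y values: 3, 20 (2 points).
  x = 7: rhs = 6, matching y values: 11, 12 (2 points).
  x = 8: rhs = 22, matching y values: none (0 points).
  x = 9: rhs = 17, matching y values: none (0 points).
  x = 10: rhs = 20, matching y values: none (0 points).
  x = 11: rhs = 14, matching y values: none (0 points).
  x = 12: rhs = 5, matching y values: none (0 points).
  x = 13: rhs = 22, matching y values: none (0 points).
  x = 14: rhs = 2, matching y values: 5, 18 (2 points).
  x = 15: rhs = 20, matching y values: none (0 points).
  x = 16: rhs = 13, matching y values: 6, 17 (2 points).
  x = 17: rhs = 10, matching y values: none (0 points).
  x = 18: rhs = 17, matching y values: none (0 points).
  x = 19: rhs = 17, matching y values: none (0 points).
  x = 20: rhs = 16, matching y values: 4, 19 (2 points).
  x = 21: rhs = 20, matching y values: none (0 points).
  x = 22: rhs = 12, matching y values: 9, 14 (2 points).
Total affine count: 18.
Full point count |E(F_23)| = 18 + 1 = 19.
Hasse bound: |19 − (23+1)| = |-5| = 5 ≤ 2√23 ≈ 9.5917 ✓.


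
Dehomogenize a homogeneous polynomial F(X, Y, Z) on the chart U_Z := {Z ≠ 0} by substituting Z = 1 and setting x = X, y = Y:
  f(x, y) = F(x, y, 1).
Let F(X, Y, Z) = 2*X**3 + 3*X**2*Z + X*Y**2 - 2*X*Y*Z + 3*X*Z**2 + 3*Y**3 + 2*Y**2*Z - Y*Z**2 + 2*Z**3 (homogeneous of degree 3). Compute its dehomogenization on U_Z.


f(x, y) = 2*x**3 + 3*x**2 + x*y**2 - 2*x*y + 3*x + 3*y**3 + 2*y**2 - y + 2

On U_Z we set Z = 1. Each monomial c·X^i·Y^j·Z^k in F becomes c·x^i·y^j·1^k = c·x^i·y^j.
Substituting Z = 1: F(X, Y, 1) = 2*x**3 + 3*x**2 + x*y**2 - 2*x*y + 3*x + 3*y**3 + 2*y**2 - y + 2.
Note: deg(f) ≤ deg(F) = 3; strict inequality happens when F is divisible by Z (lost terms).


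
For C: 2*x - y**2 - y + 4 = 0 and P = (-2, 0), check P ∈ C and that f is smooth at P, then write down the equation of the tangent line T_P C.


Tangent line at P: 2*x - y + 4 = 0.

Step 1: f(-2, 0) = 0, so P lies on C.
Step 2: partial derivatives
  f_x(x, y) = 2, f_y(x, y) = -2*y - 1.
  f_x(P) = 2, f_y(P) = -1 (gradient nonzero, so P is smooth).
Step 3: tangent line at P: 2·(x − -2) + -1·(y − 0) = 0.
Expanding: 2*x - y + 4 = 0.
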